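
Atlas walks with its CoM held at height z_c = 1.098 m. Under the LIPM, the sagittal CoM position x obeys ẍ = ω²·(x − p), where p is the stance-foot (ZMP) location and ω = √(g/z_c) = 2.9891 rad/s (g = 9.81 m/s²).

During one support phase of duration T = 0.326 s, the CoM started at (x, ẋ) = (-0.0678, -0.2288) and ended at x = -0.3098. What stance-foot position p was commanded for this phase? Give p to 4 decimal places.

ωT = 2.9891·0.326 = 0.974447; cosh(ωT) = 1.513551, sinh(ωT) = 1.136150
x(T) = p + (x₀−p)·cosh(ωT) + (ẋ₀/ω)·sinh(ωT) ⇒ p·(1 − cosh) = x(T) − x₀·cosh − (ẋ₀/ω)·sinh
numerator   = -0.3098 − (-0.0678)·1.513551 − (-0.2288/2.9891)·1.136150 = -0.120215
denominator = 1 − 1.513551 = -0.513551
p = -0.120215 / -0.513551 = 0.2341

p = 0.2341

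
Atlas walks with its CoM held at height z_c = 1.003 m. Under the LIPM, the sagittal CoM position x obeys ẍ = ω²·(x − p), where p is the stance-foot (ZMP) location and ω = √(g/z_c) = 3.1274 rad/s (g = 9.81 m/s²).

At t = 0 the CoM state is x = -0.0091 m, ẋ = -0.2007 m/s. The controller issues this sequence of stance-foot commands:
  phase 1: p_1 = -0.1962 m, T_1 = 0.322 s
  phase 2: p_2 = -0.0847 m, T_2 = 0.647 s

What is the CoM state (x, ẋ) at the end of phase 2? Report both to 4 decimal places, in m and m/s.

phase 1: p=-0.1962, T=0.322, ωT=1.007023, cosh=1.551372, sinh=1.186067; start (x,ẋ)=(-0.009100, -0.200700) → end (x,ẋ)=(0.017946, 0.382651)
phase 2: p=-0.0847, T=0.647, ωT=2.023428, cosh=3.848205, sinh=3.716004; start (x,ẋ)=(0.017946, 0.382651) → end (x,ẋ)=(0.764973, 2.665414)

x = 0.7650, ẋ = 2.6654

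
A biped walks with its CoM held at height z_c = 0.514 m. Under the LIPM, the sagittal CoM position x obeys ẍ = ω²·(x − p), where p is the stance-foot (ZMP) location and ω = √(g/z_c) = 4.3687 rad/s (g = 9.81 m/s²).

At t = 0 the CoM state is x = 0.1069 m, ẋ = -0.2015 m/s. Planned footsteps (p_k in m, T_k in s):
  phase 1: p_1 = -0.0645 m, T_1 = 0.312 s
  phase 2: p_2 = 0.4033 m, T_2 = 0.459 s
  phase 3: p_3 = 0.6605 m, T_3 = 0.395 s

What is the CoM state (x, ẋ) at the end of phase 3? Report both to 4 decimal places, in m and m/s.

phase 1: p=-0.0645, T=0.312, ωT=1.363034, cosh=2.081959, sinh=1.826075; start (x,ẋ)=(0.106900, -0.201500) → end (x,ẋ)=(0.208123, 0.947842)
phase 2: p=0.4033, T=0.459, ωT=2.005233, cosh=3.781228, sinh=3.646599; start (x,ẋ)=(0.208123, 0.947842) → end (x,ẋ)=(0.456463, 0.474655)
phase 3: p=0.6605, T=0.395, ωT=1.725637, cosh=2.897077, sinh=2.719017; start (x,ẋ)=(0.456463, 0.474655) → end (x,ẋ)=(0.364808, -1.048556)

x = 0.3648, ẋ = -1.0486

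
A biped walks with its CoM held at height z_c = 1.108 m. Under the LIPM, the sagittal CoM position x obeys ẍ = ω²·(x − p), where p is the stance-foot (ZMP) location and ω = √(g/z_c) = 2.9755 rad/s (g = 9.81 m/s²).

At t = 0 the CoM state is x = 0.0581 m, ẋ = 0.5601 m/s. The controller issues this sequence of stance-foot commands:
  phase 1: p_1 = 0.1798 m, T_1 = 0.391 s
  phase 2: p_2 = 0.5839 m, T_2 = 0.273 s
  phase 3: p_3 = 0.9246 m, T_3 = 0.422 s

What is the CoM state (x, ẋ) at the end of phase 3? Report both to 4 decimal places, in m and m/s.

x = -0.5093, ẋ = -3.7894

phase 1: p=0.1798, T=0.391, ωT=1.163420, cosh=1.756639, sinh=1.444224; start (x,ẋ)=(0.058100, 0.560100) → end (x,ẋ)=(0.237874, 0.460914)
phase 2: p=0.5839, T=0.273, ωT=0.812311, cosh=1.348471, sinh=0.904640; start (x,ẋ)=(0.237874, 0.460914) → end (x,ẋ)=(0.257425, -0.309889)
phase 3: p=0.9246, T=0.422, ωT=1.255661, cosh=1.897523, sinh=1.612635; start (x,ẋ)=(0.257425, -0.309889) → end (x,ẋ)=(-0.509330, -3.789391)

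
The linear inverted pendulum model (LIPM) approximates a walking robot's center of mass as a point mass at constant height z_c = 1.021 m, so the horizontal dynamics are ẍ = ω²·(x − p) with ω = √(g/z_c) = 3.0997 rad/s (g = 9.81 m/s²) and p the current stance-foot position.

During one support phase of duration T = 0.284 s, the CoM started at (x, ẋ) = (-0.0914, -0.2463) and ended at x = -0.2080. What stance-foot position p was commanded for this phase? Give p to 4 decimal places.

p = -0.0012

ωT = 3.0997·0.284 = 0.880315; cosh(ωT) = 1.413156, sinh(ωT) = 0.998503
x(T) = p + (x₀−p)·cosh(ωT) + (ẋ₀/ω)·sinh(ωT) ⇒ p·(1 − cosh) = x(T) − x₀·cosh − (ẋ₀/ω)·sinh
numerator   = -0.2080 − (-0.0914)·1.413156 − (-0.2463/3.0997)·0.998503 = 0.000503
denominator = 1 − 1.413156 = -0.413156
p = 0.000503 / -0.413156 = -0.0012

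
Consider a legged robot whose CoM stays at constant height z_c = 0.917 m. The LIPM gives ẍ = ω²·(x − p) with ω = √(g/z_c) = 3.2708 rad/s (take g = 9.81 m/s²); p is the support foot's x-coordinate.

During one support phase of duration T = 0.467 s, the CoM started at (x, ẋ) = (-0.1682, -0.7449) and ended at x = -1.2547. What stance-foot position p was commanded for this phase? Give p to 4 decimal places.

p = 0.2474

ωT = 3.2708·0.467 = 1.527464; cosh(ωT) = 2.411782, sinh(ωT) = 2.194696
x(T) = p + (x₀−p)·cosh(ωT) + (ẋ₀/ω)·sinh(ωT) ⇒ p·(1 − cosh) = x(T) − x₀·cosh − (ẋ₀/ω)·sinh
numerator   = -1.2547 − (-0.1682)·2.411782 − (-0.7449/3.2708)·2.194696 = -0.349213
denominator = 1 − 2.411782 = -1.411782
p = -0.349213 / -1.411782 = 0.2474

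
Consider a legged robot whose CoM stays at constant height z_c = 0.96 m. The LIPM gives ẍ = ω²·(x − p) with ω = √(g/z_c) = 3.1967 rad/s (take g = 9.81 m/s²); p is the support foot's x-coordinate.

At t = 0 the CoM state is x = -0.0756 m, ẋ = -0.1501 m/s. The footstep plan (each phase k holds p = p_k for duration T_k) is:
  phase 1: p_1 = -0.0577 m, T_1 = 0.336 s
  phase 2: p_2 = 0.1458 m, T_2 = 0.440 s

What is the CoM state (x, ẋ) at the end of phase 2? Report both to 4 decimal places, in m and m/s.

phase 1: p=-0.0577, T=0.336, ωT=1.074091, cosh=1.634470, sinh=1.292862; start (x,ẋ)=(-0.075600, -0.150100) → end (x,ẋ)=(-0.147663, -0.319313)
phase 2: p=0.1458, T=0.440, ωT=1.406548, cosh=2.163414, sinh=1.918427; start (x,ẋ)=(-0.147663, -0.319313) → end (x,ẋ)=(-0.680710, -2.490506)

x = -0.6807, ẋ = -2.4905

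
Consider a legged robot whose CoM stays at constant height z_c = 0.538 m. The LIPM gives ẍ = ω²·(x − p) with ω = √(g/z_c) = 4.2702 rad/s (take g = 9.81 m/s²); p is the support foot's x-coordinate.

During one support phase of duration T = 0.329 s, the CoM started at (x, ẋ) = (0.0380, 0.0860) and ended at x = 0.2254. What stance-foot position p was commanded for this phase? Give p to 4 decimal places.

ωT = 4.2702·0.329 = 1.404896; cosh(ωT) = 2.160247, sinh(ωT) = 1.914855
x(T) = p + (x₀−p)·cosh(ωT) + (ẋ₀/ω)·sinh(ωT) ⇒ p·(1 − cosh) = x(T) − x₀·cosh − (ẋ₀/ω)·sinh
numerator   = 0.2254 − (0.0380)·2.160247 − (0.0860/4.2702)·1.914855 = 0.104746
denominator = 1 − 2.160247 = -1.160247
p = 0.104746 / -1.160247 = -0.0903

p = -0.0903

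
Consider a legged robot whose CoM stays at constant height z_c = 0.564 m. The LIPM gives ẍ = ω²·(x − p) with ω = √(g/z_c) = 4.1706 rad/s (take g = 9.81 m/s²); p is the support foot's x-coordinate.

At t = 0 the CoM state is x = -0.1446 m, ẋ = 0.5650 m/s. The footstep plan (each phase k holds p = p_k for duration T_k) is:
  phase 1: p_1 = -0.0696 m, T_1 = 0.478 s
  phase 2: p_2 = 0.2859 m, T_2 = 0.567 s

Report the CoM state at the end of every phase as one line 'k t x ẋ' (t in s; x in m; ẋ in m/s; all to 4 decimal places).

phase 1: p=-0.0696, T=0.478, ωT=1.993547, cosh=3.738869, sinh=3.602658; start (x,ẋ)=(-0.144600, 0.565000) → end (x,ẋ)=(0.138044, 0.985568)
phase 2: p=0.2859, T=0.567, ωT=2.364730, cosh=5.367571, sinh=5.273596; start (x,ẋ)=(0.138044, 0.985568) → end (x,ẋ)=(0.738495, 2.038161)

1 0.4780 0.1380 0.9856
2 1.0450 0.7385 2.0382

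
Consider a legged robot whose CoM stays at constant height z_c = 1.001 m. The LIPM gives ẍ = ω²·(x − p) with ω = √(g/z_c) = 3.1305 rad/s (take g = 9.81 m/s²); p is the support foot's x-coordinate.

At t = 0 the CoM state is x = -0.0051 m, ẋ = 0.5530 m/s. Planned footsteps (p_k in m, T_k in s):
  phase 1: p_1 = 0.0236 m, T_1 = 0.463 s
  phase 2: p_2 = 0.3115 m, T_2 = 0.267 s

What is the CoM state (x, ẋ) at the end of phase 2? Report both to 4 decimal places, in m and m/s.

phase 1: p=0.0236, T=0.463, ωT=1.449422, cosh=2.247678, sinh=2.012971; start (x,ẋ)=(-0.005100, 0.553000) → end (x,ẋ)=(0.314681, 1.062110)
phase 2: p=0.3115, T=0.267, ωT=0.835844, cosh=1.370134, sinh=0.936625; start (x,ẋ)=(0.314681, 1.062110) → end (x,ẋ)=(0.633635, 1.464560)

x = 0.6336, ẋ = 1.4646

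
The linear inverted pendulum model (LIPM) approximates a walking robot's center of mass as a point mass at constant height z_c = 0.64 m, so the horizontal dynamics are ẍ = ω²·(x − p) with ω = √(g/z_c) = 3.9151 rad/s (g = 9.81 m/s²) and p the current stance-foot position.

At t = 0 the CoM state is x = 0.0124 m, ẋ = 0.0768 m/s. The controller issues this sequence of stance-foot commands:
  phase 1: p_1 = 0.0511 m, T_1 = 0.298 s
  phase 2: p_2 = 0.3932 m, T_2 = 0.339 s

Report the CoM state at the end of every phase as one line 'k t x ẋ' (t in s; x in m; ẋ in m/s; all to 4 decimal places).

phase 1: p=0.0511, T=0.298, ωT=1.166700, cosh=1.761385, sinh=1.449992; start (x,ẋ)=(0.012400, 0.076800) → end (x,ẋ)=(0.011378, -0.084420)
phase 2: p=0.3932, T=0.339, ωT=1.327219, cosh=2.017878, sinh=1.752664; start (x,ẋ)=(0.011378, -0.084420) → end (x,ẋ)=(-0.415063, -2.790358)

1 0.2980 0.0114 -0.0844
2 0.6370 -0.4151 -2.7904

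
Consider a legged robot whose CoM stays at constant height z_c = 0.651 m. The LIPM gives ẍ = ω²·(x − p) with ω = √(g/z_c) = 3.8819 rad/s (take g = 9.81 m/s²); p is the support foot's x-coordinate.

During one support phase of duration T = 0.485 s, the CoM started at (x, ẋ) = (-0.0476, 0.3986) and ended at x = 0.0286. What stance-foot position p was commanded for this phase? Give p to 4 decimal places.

p = 0.0597

ωT = 3.8819·0.485 = 1.882721; cosh(ωT) = 3.361770, sinh(ωT) = 3.209595
x(T) = p + (x₀−p)·cosh(ωT) + (ẋ₀/ω)·sinh(ωT) ⇒ p·(1 − cosh) = x(T) − x₀·cosh − (ẋ₀/ω)·sinh
numerator   = 0.0286 − (-0.0476)·3.361770 − (0.3986/3.8819)·3.209595 = -0.140946
denominator = 1 − 3.361770 = -2.361770
p = -0.140946 / -2.361770 = 0.0597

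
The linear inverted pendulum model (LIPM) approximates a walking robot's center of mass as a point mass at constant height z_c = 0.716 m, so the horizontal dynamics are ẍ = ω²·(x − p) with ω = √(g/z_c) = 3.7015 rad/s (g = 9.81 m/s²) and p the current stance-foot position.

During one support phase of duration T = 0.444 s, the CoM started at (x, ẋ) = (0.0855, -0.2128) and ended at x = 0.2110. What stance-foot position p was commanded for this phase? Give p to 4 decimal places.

p = -0.0741

ωT = 3.7015·0.444 = 1.643466; cosh(ωT) = 2.683189, sinh(ωT) = 2.489880
x(T) = p + (x₀−p)·cosh(ωT) + (ẋ₀/ω)·sinh(ωT) ⇒ p·(1 − cosh) = x(T) − x₀·cosh − (ẋ₀/ω)·sinh
numerator   = 0.2110 − (0.0855)·2.683189 − (-0.2128/3.7015)·2.489880 = 0.124731
denominator = 1 − 2.683189 = -1.683189
p = 0.124731 / -1.683189 = -0.0741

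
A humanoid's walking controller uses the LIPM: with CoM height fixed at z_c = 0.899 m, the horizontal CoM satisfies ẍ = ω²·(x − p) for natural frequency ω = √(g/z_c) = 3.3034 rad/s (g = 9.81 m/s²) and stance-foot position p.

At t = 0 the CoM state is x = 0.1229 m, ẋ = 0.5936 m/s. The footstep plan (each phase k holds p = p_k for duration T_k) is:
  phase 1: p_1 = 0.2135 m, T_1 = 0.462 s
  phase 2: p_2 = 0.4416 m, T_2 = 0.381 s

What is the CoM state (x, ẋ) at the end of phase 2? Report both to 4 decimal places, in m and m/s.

phase 1: p=0.2135, T=0.462, ωT=1.526171, cosh=2.408947, sinh=2.191580; start (x,ẋ)=(0.122900, 0.593600) → end (x,ẋ)=(0.389062, 0.774037)
phase 2: p=0.4416, T=0.381, ωT=1.258595, cosh=1.902263, sinh=1.618210; start (x,ẋ)=(0.389062, 0.774037) → end (x,ẋ)=(0.720831, 1.191577)

x = 0.7208, ẋ = 1.1916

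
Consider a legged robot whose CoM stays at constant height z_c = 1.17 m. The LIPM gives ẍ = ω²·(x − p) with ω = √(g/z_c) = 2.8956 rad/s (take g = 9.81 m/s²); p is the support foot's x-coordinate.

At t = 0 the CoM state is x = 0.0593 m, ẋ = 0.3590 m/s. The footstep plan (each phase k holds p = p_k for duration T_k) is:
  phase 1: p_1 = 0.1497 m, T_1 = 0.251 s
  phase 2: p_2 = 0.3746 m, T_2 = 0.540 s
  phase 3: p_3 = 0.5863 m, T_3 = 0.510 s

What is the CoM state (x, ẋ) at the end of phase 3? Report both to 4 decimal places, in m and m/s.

phase 1: p=0.1497, T=0.251, ωT=0.726796, cosh=1.275949, sinh=0.792493; start (x,ẋ)=(0.059300, 0.359000) → end (x,ẋ)=(0.132608, 0.250621)
phase 2: p=0.3746, T=0.540, ωT=1.563624, cosh=2.492737, sinh=2.283361; start (x,ẋ)=(0.132608, 0.250621) → end (x,ẋ)=(-0.030991, -0.975244)
phase 3: p=0.5863, T=0.510, ωT=1.476756, cosh=2.303548, sinh=2.075170; start (x,ẋ)=(-0.030991, -0.975244) → end (x,ẋ)=(-1.534581, -5.955738)

x = -1.5346, ẋ = -5.9557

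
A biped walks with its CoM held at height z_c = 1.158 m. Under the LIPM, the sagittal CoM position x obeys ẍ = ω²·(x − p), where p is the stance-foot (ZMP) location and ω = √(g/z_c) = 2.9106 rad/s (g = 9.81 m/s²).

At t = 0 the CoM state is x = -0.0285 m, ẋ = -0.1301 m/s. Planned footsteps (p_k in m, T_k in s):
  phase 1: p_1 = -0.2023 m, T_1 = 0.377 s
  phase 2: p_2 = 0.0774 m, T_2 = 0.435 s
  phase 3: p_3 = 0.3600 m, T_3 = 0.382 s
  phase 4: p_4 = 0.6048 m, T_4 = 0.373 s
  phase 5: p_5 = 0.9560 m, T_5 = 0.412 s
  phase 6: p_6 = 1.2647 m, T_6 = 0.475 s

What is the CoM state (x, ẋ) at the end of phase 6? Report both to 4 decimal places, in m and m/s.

x = -0.7322, ẋ = -5.4828

phase 1: p=-0.2023, T=0.377, ωT=1.097296, cosh=1.664913, sinh=1.331141; start (x,ẋ)=(-0.028500, -0.130100) → end (x,ẋ)=(0.027562, 0.456769)
phase 2: p=0.0774, T=0.435, ωT=1.266111, cosh=1.914479, sinh=1.632553; start (x,ẋ)=(0.027562, 0.456769) → end (x,ẋ)=(0.238187, 0.637657)
phase 3: p=0.3600, T=0.382, ωT=1.111849, cosh=1.684462, sinh=1.355512; start (x,ẋ)=(0.238187, 0.637657) → end (x,ẋ)=(0.451777, 0.593513)
phase 4: p=0.6048, T=0.373, ωT=1.085654, cosh=1.649528, sinh=1.311847; start (x,ẋ)=(0.451777, 0.593513) → end (x,ẋ)=(0.619889, 0.394735)
phase 5: p=0.9560, T=0.412, ωT=1.199167, cosh=1.809399, sinh=1.507954; start (x,ẋ)=(0.619889, 0.394735) → end (x,ẋ)=(0.552349, -0.760977)
phase 6: p=1.2647, T=0.475, ωT=1.382535, cosh=2.117966, sinh=1.867025; start (x,ẋ)=(0.552349, -0.760977) → end (x,ẋ)=(-0.732169, -5.482754)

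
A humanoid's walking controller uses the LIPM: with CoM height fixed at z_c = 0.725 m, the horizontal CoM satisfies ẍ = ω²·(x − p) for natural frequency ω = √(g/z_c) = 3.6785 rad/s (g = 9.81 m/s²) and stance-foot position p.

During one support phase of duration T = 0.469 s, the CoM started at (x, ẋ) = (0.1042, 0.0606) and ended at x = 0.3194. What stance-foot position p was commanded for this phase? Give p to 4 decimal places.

p = 0.0143

ωT = 3.6785·0.469 = 1.725216; cosh(ωT) = 2.895935, sinh(ωT) = 2.717801
x(T) = p + (x₀−p)·cosh(ωT) + (ẋ₀/ω)·sinh(ωT) ⇒ p·(1 − cosh) = x(T) − x₀·cosh − (ẋ₀/ω)·sinh
numerator   = 0.3194 − (0.1042)·2.895935 − (0.0606/3.6785)·2.717801 = -0.027130
denominator = 1 − 2.895935 = -1.895935
p = -0.027130 / -1.895935 = 0.0143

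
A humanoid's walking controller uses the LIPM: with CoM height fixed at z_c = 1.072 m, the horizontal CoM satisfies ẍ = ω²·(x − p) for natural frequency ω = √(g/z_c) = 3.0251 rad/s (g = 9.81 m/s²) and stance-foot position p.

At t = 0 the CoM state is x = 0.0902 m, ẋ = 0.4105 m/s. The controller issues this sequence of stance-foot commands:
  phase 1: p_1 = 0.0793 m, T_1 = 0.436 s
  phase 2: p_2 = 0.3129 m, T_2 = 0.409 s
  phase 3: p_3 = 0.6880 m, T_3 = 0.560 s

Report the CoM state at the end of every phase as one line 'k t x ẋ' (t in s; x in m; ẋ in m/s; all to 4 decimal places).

1 0.4360 0.3367 0.8797
2 0.8450 0.8162 1.7570
3 1.4050 2.5756 5.9618

phase 1: p=0.0793, T=0.436, ωT=1.318944, cosh=2.003443, sinh=1.736026; start (x,ẋ)=(0.090200, 0.410500) → end (x,ẋ)=(0.336713, 0.879656)
phase 2: p=0.3129, T=0.409, ωT=1.237266, cosh=1.868177, sinh=1.578001; start (x,ẋ)=(0.336713, 0.879656) → end (x,ẋ)=(0.816247, 1.757027)
phase 3: p=0.6880, T=0.560, ωT=1.694056, cosh=2.812640, sinh=2.628867; start (x,ẋ)=(0.816247, 1.757027) → end (x,ẋ)=(2.575601, 5.961778)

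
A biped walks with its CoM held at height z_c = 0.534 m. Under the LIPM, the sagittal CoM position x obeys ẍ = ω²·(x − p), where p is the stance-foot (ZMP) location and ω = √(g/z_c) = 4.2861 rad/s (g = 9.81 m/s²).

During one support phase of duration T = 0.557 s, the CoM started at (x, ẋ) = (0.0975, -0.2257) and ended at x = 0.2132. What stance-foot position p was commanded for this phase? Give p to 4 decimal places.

p = 0.0084

ωT = 4.2861·0.557 = 2.387358; cosh(ωT) = 5.488284, sinh(ωT) = 5.396412
x(T) = p + (x₀−p)·cosh(ωT) + (ẋ₀/ω)·sinh(ωT) ⇒ p·(1 − cosh) = x(T) − x₀·cosh − (ẋ₀/ω)·sinh
numerator   = 0.2132 − (0.0975)·5.488284 − (-0.2257/4.2861)·5.396412 = -0.037740
denominator = 1 − 5.488284 = -4.488284
p = -0.037740 / -4.488284 = 0.0084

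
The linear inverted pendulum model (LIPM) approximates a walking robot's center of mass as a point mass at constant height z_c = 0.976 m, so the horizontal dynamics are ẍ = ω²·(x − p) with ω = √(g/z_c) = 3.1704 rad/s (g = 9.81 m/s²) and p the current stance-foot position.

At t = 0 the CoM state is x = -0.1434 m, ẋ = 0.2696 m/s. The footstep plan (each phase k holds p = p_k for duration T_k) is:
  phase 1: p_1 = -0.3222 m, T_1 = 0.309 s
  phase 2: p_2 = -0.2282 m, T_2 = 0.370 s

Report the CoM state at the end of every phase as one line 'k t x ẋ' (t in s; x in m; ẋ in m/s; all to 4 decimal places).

1 0.3090 0.0468 1.0582
2 0.6790 0.7464 3.1475

phase 1: p=-0.3222, T=0.309, ωT=0.979654, cosh=1.519487, sinh=1.144046; start (x,ẋ)=(-0.143400, 0.269600) → end (x,ẋ)=(0.046770, 1.058176)
phase 2: p=-0.2282, T=0.370, ωT=1.173048, cosh=1.770625, sinh=1.461203; start (x,ẋ)=(0.046770, 1.058176) → end (x,ẋ)=(0.746371, 3.147460)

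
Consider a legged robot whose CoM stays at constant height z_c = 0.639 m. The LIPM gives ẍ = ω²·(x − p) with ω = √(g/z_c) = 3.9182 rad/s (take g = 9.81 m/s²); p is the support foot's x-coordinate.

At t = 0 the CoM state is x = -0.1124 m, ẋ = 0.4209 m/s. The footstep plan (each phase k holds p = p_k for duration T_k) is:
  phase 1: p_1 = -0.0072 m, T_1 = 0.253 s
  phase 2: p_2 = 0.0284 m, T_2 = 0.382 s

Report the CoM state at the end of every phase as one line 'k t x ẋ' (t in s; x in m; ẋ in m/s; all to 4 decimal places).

phase 1: p=-0.0072, T=0.253, ωT=0.991305, cosh=1.532920, sinh=1.161828; start (x,ẋ)=(-0.112400, 0.420900) → end (x,ẋ)=(-0.043658, 0.166307)
phase 2: p=0.0284, T=0.382, ωT=1.496752, cosh=2.345507, sinh=2.121651; start (x,ẋ)=(-0.043658, 0.166307) → end (x,ẋ)=(-0.050559, -0.208945)

1 0.2530 -0.0437 0.1663
2 0.6350 -0.0506 -0.2089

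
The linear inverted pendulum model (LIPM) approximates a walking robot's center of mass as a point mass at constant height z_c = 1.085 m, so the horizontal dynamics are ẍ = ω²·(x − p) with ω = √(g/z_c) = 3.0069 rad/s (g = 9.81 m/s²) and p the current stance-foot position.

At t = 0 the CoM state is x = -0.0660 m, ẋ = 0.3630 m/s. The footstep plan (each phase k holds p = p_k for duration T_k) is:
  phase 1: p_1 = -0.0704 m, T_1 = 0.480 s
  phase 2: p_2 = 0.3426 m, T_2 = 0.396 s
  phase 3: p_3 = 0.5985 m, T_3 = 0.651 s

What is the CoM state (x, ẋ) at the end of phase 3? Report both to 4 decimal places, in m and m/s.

x = 1.0259, ẋ = 1.4508

phase 1: p=-0.0704, T=0.480, ωT=1.443312, cosh=2.235421, sinh=1.999277; start (x,ẋ)=(-0.066000, 0.363000) → end (x,ẋ)=(0.180793, 0.837909)
phase 2: p=0.3426, T=0.396, ωT=1.190732, cosh=1.796744, sinh=1.492746; start (x,ẋ)=(0.180793, 0.837909) → end (x,ẋ)=(0.467846, 0.779232)
phase 3: p=0.5985, T=0.651, ωT=1.957492, cosh=3.611378, sinh=3.470166; start (x,ẋ)=(0.467846, 0.779232) → end (x,ẋ)=(1.025947, 1.450803)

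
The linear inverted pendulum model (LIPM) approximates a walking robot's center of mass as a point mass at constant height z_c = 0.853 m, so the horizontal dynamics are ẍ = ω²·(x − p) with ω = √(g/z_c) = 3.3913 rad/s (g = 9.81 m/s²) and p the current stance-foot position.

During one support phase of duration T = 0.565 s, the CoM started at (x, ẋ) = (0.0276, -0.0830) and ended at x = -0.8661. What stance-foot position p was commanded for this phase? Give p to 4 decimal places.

ωT = 3.3913·0.565 = 1.916084; cosh(ωT) = 3.470743, sinh(ωT) = 3.323561
x(T) = p + (x₀−p)·cosh(ωT) + (ẋ₀/ω)·sinh(ωT) ⇒ p·(1 − cosh) = x(T) − x₀·cosh − (ẋ₀/ω)·sinh
numerator   = -0.8661 − (0.0276)·3.470743 − (-0.0830/3.3913)·3.323561 = -0.880550
denominator = 1 − 3.470743 = -2.470743
p = -0.880550 / -2.470743 = 0.3564

p = 0.3564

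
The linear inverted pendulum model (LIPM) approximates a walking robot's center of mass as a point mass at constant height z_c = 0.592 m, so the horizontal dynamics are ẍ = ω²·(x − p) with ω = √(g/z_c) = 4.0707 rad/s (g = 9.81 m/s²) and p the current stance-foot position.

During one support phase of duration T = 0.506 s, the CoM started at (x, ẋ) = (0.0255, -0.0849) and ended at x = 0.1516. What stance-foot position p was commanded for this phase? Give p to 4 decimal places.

ωT = 4.0707·0.506 = 2.059774; cosh(ωT) = 3.985841, sinh(ωT) = 3.858358
x(T) = p + (x₀−p)·cosh(ωT) + (ẋ₀/ω)·sinh(ωT) ⇒ p·(1 − cosh) = x(T) − x₀·cosh − (ẋ₀/ω)·sinh
numerator   = 0.1516 − (0.0255)·3.985841 − (-0.0849/4.0707)·3.858358 = 0.130432
denominator = 1 − 3.985841 = -2.985841
p = 0.130432 / -2.985841 = -0.0437

p = -0.0437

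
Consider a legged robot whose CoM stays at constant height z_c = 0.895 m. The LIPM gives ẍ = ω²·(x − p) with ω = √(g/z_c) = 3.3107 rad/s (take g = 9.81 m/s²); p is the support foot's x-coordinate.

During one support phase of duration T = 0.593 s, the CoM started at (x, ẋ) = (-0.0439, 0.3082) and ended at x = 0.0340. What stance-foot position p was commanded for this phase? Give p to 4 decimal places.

ωT = 3.3107·0.593 = 1.963245; cosh(ωT) = 3.631402, sinh(ωT) = 3.491000
x(T) = p + (x₀−p)·cosh(ωT) + (ẋ₀/ω)·sinh(ωT) ⇒ p·(1 − cosh) = x(T) − x₀·cosh − (ẋ₀/ω)·sinh
numerator   = 0.0340 − (-0.0439)·3.631402 − (0.3082/3.3107)·3.491000 = -0.131566
denominator = 1 − 3.631402 = -2.631402
p = -0.131566 / -2.631402 = 0.0500

p = 0.0500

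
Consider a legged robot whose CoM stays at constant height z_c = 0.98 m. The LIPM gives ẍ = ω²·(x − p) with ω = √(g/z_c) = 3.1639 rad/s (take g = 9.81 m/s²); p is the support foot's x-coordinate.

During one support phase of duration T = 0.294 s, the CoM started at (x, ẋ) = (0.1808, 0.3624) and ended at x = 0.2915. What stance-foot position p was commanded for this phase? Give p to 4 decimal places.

ωT = 3.1639·0.294 = 0.930187; cosh(ωT) = 1.464731, sinh(ωT) = 1.070251
x(T) = p + (x₀−p)·cosh(ωT) + (ẋ₀/ω)·sinh(ωT) ⇒ p·(1 − cosh) = x(T) − x₀·cosh − (ẋ₀/ω)·sinh
numerator   = 0.2915 − (0.1808)·1.464731 − (0.3624/3.1639)·1.070251 = -0.095912
denominator = 1 − 1.464731 = -0.464731
p = -0.095912 / -0.464731 = 0.2064

p = 0.2064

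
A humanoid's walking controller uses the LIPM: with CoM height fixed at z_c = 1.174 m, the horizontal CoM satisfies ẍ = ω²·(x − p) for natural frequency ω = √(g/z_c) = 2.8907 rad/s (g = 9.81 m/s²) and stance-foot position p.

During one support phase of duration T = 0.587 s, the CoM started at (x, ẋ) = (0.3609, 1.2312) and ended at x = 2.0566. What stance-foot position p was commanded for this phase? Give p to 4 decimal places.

ωT = 2.8907·0.587 = 1.696841; cosh(ωT) = 2.819972, sinh(ωT) = 2.636710
x(T) = p + (x₀−p)·cosh(ωT) + (ẋ₀/ω)·sinh(ωT) ⇒ p·(1 − cosh) = x(T) − x₀·cosh − (ẋ₀/ω)·sinh
numerator   = 2.0566 − (0.3609)·2.819972 − (1.2312/2.8907)·2.636710 = -0.084149
denominator = 1 − 2.819972 = -1.819972
p = -0.084149 / -1.819972 = 0.0462

p = 0.0462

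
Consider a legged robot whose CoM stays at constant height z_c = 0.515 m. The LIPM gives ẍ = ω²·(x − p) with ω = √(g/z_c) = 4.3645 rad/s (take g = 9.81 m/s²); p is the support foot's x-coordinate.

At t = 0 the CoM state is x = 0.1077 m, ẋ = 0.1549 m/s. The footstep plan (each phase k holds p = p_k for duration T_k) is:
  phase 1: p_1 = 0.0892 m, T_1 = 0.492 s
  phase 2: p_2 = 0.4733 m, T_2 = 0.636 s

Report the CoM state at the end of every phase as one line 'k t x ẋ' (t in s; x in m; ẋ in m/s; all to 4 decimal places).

1 0.4920 0.3193 1.0131
2 1.1280 1.0887 2.7907

phase 1: p=0.0892, T=0.492, ωT=2.147334, cosh=4.339398, sinh=4.222603; start (x,ẋ)=(0.107700, 0.154900) → end (x,ẋ)=(0.319343, 1.013120)
phase 2: p=0.4733, T=0.636, ωT=2.775822, cosh=8.057057, sinh=7.994759; start (x,ẋ)=(0.319343, 1.013120) → end (x,ẋ)=(1.088660, 2.790715)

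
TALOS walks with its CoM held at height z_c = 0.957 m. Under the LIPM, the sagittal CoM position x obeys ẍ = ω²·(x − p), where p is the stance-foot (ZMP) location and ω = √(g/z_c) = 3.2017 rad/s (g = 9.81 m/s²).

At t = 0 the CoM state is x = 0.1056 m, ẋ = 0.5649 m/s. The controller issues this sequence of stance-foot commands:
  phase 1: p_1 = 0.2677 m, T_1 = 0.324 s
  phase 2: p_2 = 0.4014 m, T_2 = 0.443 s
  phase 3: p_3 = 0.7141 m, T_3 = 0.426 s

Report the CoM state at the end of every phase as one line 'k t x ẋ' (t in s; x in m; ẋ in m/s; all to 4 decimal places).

1 0.3240 0.2279 0.2568
2 0.7670 0.1781 -0.5182
3 1.1930 -0.6985 -4.2165

phase 1: p=0.2677, T=0.324, ωT=1.037351, cosh=1.588062, sinh=1.233670; start (x,ẋ)=(0.105600, 0.564900) → end (x,ẋ)=(0.227941, 0.256827)
phase 2: p=0.4014, T=0.443, ωT=1.418353, cosh=2.186213, sinh=1.944100; start (x,ẋ)=(0.227941, 0.256827) → end (x,ẋ)=(0.178129, -0.518205)
phase 3: p=0.7141, T=0.426, ωT=1.363924, cosh=2.083584, sinh=1.827929; start (x,ẋ)=(0.178129, -0.518205) → end (x,ẋ)=(-0.698497, -4.216484)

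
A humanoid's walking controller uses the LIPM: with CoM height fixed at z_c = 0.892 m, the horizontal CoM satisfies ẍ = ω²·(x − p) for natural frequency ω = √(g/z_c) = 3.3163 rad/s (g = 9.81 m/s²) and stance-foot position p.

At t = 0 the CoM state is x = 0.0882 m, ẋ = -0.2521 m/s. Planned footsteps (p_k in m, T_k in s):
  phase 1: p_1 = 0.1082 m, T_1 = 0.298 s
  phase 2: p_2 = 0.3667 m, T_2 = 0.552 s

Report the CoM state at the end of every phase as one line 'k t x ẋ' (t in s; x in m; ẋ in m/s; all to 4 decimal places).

1 0.2980 -0.0104 -0.4623
2 0.8500 -1.2631 -5.2785

phase 1: p=0.1082, T=0.298, ωT=0.988257, cosh=1.529387, sinh=1.157162; start (x,ẋ)=(0.088200, -0.252100) → end (x,ẋ)=(-0.010353, -0.462308)
phase 2: p=0.3667, T=0.552, ωT=1.830598, cosh=3.198965, sinh=3.038648; start (x,ẋ)=(-0.010353, -0.462308) → end (x,ẋ)=(-1.263083, -5.278501)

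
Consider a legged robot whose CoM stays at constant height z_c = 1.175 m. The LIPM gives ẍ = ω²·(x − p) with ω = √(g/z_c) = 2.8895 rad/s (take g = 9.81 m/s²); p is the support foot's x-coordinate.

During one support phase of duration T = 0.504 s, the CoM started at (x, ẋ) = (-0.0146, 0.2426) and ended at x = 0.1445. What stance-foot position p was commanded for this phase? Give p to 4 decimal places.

p = -0.0057

ωT = 2.8895·0.504 = 1.456308; cosh(ωT) = 2.261593, sinh(ωT) = 2.028498
x(T) = p + (x₀−p)·cosh(ωT) + (ẋ₀/ω)·sinh(ωT) ⇒ p·(1 − cosh) = x(T) − x₀·cosh − (ẋ₀/ω)·sinh
numerator   = 0.1445 − (-0.0146)·2.261593 − (0.2426/2.8895)·2.028498 = 0.007208
denominator = 1 − 2.261593 = -1.261593
p = 0.007208 / -1.261593 = -0.0057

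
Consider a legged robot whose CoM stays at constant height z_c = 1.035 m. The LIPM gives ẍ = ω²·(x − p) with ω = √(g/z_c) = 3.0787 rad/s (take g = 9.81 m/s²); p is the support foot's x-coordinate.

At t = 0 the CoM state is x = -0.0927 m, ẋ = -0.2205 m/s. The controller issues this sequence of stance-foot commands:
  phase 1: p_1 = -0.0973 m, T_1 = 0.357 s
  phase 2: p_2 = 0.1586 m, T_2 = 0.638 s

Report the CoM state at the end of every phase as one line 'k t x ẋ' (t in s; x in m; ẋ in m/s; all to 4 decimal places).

phase 1: p=-0.0973, T=0.357, ωT=1.099096, cosh=1.667312, sinh=1.334140; start (x,ẋ)=(-0.092700, -0.220500) → end (x,ẋ)=(-0.185183, -0.348748)
phase 2: p=0.1586, T=0.638, ωT=1.964211, cosh=3.634775, sinh=3.494508; start (x,ẋ)=(-0.185183, -0.348748) → end (x,ẋ)=(-1.486823, -4.966224)

1 0.3570 -0.1852 -0.3487
2 0.9950 -1.4868 -4.9662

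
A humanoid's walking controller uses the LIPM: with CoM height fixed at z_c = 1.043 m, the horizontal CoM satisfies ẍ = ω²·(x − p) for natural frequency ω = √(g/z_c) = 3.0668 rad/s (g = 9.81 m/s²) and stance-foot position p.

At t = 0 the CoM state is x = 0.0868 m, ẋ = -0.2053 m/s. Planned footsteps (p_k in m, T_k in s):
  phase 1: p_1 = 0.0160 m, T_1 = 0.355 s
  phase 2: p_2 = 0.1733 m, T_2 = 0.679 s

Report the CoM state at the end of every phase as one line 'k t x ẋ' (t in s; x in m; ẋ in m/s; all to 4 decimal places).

1 0.3550 0.0449 -0.0535
2 1.0340 -0.4187 -1.7731

phase 1: p=0.0160, T=0.355, ωT=1.088714, cosh=1.653550, sinh=1.316901; start (x,ẋ)=(0.086800, -0.205300) → end (x,ẋ)=(0.044914, -0.053536)
phase 2: p=0.1733, T=0.679, ωT=2.082357, cosh=4.073998, sinh=3.949362; start (x,ẋ)=(0.044914, -0.053536) → end (x,ẋ)=(-0.418685, -1.773099)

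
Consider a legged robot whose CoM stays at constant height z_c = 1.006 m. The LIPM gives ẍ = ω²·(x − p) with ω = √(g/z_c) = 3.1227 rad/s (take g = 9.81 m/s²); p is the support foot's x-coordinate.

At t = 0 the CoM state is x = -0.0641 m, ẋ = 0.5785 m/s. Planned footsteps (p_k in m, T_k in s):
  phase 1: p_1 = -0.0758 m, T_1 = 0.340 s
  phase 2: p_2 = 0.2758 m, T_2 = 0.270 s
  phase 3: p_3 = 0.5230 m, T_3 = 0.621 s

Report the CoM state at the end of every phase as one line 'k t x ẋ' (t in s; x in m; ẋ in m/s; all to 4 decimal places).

1 0.3400 0.1789 0.9829
2 0.6100 0.4403 1.0670
3 1.2310 1.3931 2.9075

phase 1: p=-0.0758, T=0.340, ωT=1.061718, cosh=1.618598, sinh=1.272736; start (x,ẋ)=(-0.064100, 0.578500) → end (x,ẋ)=(0.178920, 0.982859)
phase 2: p=0.2758, T=0.270, ωT=0.843129, cosh=1.376994, sinh=0.946632; start (x,ẋ)=(0.178920, 0.982859) → end (x,ẋ)=(0.440346, 1.067009)
phase 3: p=0.5230, T=0.621, ωT=1.939197, cosh=3.548491, sinh=3.404672; start (x,ẋ)=(0.440346, 1.067009) → end (x,ẋ)=(1.393061, 2.907516)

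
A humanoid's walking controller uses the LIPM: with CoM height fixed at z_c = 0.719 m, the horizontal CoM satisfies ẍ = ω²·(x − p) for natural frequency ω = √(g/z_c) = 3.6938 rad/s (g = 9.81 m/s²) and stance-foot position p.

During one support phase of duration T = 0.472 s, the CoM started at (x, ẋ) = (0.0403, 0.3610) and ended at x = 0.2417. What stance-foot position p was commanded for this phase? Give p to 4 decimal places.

p = 0.0760

ωT = 3.6938·0.472 = 1.743474; cosh(ωT) = 2.946040, sinh(ωT) = 2.771128
x(T) = p + (x₀−p)·cosh(ωT) + (ẋ₀/ω)·sinh(ωT) ⇒ p·(1 − cosh) = x(T) − x₀·cosh − (ẋ₀/ω)·sinh
numerator   = 0.2417 − (0.0403)·2.946040 − (0.3610/3.6938)·2.771128 = -0.147851
denominator = 1 − 2.946040 = -1.946040
p = -0.147851 / -1.946040 = 0.0760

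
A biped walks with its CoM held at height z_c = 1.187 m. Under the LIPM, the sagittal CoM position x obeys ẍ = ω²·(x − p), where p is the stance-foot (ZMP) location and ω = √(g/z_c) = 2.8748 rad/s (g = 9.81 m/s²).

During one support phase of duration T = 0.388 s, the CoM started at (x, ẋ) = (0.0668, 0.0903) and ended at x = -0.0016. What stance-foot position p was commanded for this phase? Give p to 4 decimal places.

p = 0.2281

ωT = 2.8748·0.388 = 1.115422; cosh(ωT) = 1.689317, sinh(ωT) = 1.361540
x(T) = p + (x₀−p)·cosh(ωT) + (ẋ₀/ω)·sinh(ωT) ⇒ p·(1 − cosh) = x(T) − x₀·cosh − (ẋ₀/ω)·sinh
numerator   = -0.0016 − (0.0668)·1.689317 − (0.0903/2.8748)·1.361540 = -0.157214
denominator = 1 − 1.689317 = -0.689317
p = -0.157214 / -0.689317 = 0.2281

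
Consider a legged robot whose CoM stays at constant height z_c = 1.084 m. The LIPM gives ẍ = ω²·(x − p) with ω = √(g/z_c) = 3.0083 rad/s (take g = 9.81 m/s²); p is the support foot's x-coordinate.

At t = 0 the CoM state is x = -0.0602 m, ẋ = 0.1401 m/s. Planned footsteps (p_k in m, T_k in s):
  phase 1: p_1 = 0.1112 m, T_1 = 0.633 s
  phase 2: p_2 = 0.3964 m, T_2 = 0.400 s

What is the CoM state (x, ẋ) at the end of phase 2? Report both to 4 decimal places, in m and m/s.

x = -1.5223, ẋ = -5.4852

phase 1: p=0.1112, T=0.633, ωT=1.904254, cosh=3.431665, sinh=3.282731; start (x,ẋ)=(-0.060200, 0.140100) → end (x,ẋ)=(-0.324107, -1.211874)
phase 2: p=0.3964, T=0.400, ωT=1.203320, cosh=1.815677, sinh=1.515481; start (x,ẋ)=(-0.324107, -1.211874) → end (x,ẋ)=(-1.522309, -5.485178)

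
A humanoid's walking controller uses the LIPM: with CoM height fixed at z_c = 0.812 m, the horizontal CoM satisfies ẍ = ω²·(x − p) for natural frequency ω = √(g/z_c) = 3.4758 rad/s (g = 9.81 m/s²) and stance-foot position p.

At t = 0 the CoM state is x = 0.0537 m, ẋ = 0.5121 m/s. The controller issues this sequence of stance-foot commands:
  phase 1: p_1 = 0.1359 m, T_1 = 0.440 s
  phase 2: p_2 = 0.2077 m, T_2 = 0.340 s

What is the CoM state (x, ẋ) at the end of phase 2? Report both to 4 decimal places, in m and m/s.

phase 1: p=0.1359, T=0.440, ωT=1.529352, cosh=2.415931, sinh=2.199255; start (x,ẋ)=(0.053700, 0.512100) → end (x,ẋ)=(0.261333, 0.608847)
phase 2: p=0.2077, T=0.340, ωT=1.181772, cosh=1.783440, sinh=1.476706; start (x,ẋ)=(0.261333, 0.608847) → end (x,ẋ)=(0.562023, 1.361128)

x = 0.5620, ẋ = 1.3611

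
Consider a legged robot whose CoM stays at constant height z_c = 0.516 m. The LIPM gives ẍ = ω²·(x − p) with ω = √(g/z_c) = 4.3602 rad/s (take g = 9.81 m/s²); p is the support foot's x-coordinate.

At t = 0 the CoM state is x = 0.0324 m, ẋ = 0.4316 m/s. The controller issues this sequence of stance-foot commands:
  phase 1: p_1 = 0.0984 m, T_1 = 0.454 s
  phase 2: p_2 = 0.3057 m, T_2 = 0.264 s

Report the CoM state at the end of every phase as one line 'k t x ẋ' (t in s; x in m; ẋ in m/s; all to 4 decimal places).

phase 1: p=0.0984, T=0.454, ωT=1.979531, cosh=3.688740, sinh=3.550606; start (x,ẋ)=(0.032400, 0.431600) → end (x,ẋ)=(0.206404, 0.570291)
phase 2: p=0.3057, T=0.264, ωT=1.151093, cosh=1.738969, sinh=1.422678; start (x,ẋ)=(0.206404, 0.570291) → end (x,ẋ)=(0.319107, 0.375772)

1 0.4540 0.2064 0.5703
2 0.7180 0.3191 0.3758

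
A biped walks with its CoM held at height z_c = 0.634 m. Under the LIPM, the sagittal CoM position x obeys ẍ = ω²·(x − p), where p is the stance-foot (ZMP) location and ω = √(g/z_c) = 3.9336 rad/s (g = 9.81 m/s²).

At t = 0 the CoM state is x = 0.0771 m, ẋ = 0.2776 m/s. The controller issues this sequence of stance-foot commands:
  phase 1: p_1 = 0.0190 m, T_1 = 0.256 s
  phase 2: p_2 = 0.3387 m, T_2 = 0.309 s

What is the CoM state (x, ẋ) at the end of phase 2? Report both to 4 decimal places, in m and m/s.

x = 0.3455, ẋ = 0.4048

phase 1: p=0.0190, T=0.256, ωT=1.007002, cosh=1.551347, sinh=1.186034; start (x,ẋ)=(0.077100, 0.277600) → end (x,ẋ)=(0.192833, 0.701713)
phase 2: p=0.3387, T=0.309, ωT=1.215482, cosh=1.834244, sinh=1.537677; start (x,ẋ)=(0.192833, 0.701713) → end (x,ẋ)=(0.345450, 0.404823)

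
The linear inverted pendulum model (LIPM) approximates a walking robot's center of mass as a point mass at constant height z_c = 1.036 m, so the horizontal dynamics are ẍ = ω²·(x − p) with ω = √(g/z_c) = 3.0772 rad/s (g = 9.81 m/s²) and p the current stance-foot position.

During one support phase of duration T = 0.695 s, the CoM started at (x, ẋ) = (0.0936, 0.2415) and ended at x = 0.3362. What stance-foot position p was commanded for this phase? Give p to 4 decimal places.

p = 0.1196

ωT = 3.0772·0.695 = 2.138654; cosh(ωT) = 4.302909, sinh(ωT) = 4.185096
x(T) = p + (x₀−p)·cosh(ωT) + (ẋ₀/ω)·sinh(ωT) ⇒ p·(1 − cosh) = x(T) − x₀·cosh − (ẋ₀/ω)·sinh
numerator   = 0.3362 − (0.0936)·4.302909 − (0.2415/3.0772)·4.185096 = -0.395000
denominator = 1 − 4.302909 = -3.302909
p = -0.395000 / -3.302909 = 0.1196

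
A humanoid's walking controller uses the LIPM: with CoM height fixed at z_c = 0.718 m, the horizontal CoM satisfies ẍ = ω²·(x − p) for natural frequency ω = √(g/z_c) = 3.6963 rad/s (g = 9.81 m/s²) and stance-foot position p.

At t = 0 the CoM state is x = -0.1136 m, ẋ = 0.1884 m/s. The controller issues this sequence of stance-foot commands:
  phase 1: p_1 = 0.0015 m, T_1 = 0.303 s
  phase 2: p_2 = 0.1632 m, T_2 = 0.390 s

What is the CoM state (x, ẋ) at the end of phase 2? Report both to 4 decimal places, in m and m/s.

phase 1: p=0.0015, T=0.303, ωT=1.119979, cosh=1.695538, sinh=1.369251; start (x,ẋ)=(-0.113600, 0.188400) → end (x,ẋ)=(-0.123866, -0.263101)
phase 2: p=0.1632, T=0.390, ωT=1.441557, cosh=2.231916, sinh=1.995357; start (x,ẋ)=(-0.123866, -0.263101) → end (x,ẋ)=(-0.619535, -2.704454)

x = -0.6195, ẋ = -2.7045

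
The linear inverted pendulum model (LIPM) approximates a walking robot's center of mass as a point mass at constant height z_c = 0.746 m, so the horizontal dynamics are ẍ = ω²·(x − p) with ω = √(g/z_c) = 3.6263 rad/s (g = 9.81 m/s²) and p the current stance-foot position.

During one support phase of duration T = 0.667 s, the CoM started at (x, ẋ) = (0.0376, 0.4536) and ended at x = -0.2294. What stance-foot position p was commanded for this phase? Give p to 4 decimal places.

ωT = 3.6263·0.667 = 2.418742; cosh(ωT) = 5.660378, sinh(ωT) = 5.571344
x(T) = p + (x₀−p)·cosh(ωT) + (ẋ₀/ω)·sinh(ωT) ⇒ p·(1 − cosh) = x(T) − x₀·cosh − (ẋ₀/ω)·sinh
numerator   = -0.2294 − (0.0376)·5.660378 − (0.4536/3.6263)·5.571344 = -1.139128
denominator = 1 − 5.660378 = -4.660378
p = -1.139128 / -4.660378 = 0.2444

p = 0.2444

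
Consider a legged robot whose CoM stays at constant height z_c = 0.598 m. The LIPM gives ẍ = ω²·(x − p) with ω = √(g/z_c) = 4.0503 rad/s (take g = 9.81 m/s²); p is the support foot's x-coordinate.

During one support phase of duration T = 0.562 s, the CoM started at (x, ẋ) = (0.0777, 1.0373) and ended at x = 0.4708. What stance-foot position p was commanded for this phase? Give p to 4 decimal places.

p = 0.2922

ωT = 4.0503·0.562 = 2.276269; cosh(ωT) = 4.921467, sinh(ωT) = 4.818801
x(T) = p + (x₀−p)·cosh(ωT) + (ẋ₀/ω)·sinh(ωT) ⇒ p·(1 − cosh) = x(T) − x₀·cosh − (ẋ₀/ω)·sinh
numerator   = 0.4708 − (0.0777)·4.921467 − (1.0373/4.0503)·4.818801 = -1.145714
denominator = 1 − 4.921467 = -3.921467
p = -1.145714 / -3.921467 = 0.2922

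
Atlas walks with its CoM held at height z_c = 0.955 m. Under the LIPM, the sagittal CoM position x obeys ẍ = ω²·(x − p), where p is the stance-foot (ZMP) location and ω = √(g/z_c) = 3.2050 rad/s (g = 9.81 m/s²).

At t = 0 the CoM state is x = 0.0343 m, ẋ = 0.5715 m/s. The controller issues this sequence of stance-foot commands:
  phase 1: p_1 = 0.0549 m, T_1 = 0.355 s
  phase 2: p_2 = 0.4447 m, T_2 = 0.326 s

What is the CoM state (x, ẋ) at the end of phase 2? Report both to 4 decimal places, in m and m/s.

phase 1: p=0.0549, T=0.355, ωT=1.137775, cosh=1.720175, sinh=1.399644; start (x,ẋ)=(0.034300, 0.571500) → end (x,ẋ)=(0.269042, 0.890671)
phase 2: p=0.4447, T=0.326, ωT=1.044830, cosh=1.597333, sinh=1.245582; start (x,ẋ)=(0.269042, 0.890671) → end (x,ẋ)=(0.510264, 0.721457)

x = 0.5103, ẋ = 0.7215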